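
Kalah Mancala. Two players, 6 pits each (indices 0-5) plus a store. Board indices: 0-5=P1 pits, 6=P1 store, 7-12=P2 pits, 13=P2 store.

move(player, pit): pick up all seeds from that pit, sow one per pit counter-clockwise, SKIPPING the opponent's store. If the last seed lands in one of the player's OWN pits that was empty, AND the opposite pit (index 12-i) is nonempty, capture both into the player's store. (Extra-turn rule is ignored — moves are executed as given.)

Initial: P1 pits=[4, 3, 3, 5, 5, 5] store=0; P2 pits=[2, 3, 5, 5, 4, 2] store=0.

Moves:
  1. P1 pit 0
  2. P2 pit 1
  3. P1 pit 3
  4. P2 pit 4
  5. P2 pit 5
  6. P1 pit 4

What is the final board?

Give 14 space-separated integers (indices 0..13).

Answer: 2 6 5 0 0 7 2 4 2 8 7 1 0 2

Derivation:
Move 1: P1 pit0 -> P1=[0,4,4,6,6,5](0) P2=[2,3,5,5,4,2](0)
Move 2: P2 pit1 -> P1=[0,4,4,6,6,5](0) P2=[2,0,6,6,5,2](0)
Move 3: P1 pit3 -> P1=[0,4,4,0,7,6](1) P2=[3,1,7,6,5,2](0)
Move 4: P2 pit4 -> P1=[1,5,5,0,7,6](1) P2=[3,1,7,6,0,3](1)
Move 5: P2 pit5 -> P1=[2,6,5,0,7,6](1) P2=[3,1,7,6,0,0](2)
Move 6: P1 pit4 -> P1=[2,6,5,0,0,7](2) P2=[4,2,8,7,1,0](2)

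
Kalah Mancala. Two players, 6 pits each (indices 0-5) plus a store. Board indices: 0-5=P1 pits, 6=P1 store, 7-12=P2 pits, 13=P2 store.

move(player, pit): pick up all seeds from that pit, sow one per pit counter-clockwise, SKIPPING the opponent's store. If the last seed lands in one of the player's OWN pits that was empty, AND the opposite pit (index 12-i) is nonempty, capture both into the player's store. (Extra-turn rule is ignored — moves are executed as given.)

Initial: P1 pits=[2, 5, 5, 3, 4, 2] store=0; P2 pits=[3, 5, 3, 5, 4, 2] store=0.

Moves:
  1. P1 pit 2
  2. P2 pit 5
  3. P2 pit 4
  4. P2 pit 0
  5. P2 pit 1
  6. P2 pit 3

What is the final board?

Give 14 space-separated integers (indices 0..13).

Answer: 6 1 1 5 5 3 1 0 0 5 0 2 3 11

Derivation:
Move 1: P1 pit2 -> P1=[2,5,0,4,5,3](1) P2=[4,5,3,5,4,2](0)
Move 2: P2 pit5 -> P1=[3,5,0,4,5,3](1) P2=[4,5,3,5,4,0](1)
Move 3: P2 pit4 -> P1=[4,6,0,4,5,3](1) P2=[4,5,3,5,0,1](2)
Move 4: P2 pit0 -> P1=[4,0,0,4,5,3](1) P2=[0,6,4,6,0,1](9)
Move 5: P2 pit1 -> P1=[5,0,0,4,5,3](1) P2=[0,0,5,7,1,2](10)
Move 6: P2 pit3 -> P1=[6,1,1,5,5,3](1) P2=[0,0,5,0,2,3](11)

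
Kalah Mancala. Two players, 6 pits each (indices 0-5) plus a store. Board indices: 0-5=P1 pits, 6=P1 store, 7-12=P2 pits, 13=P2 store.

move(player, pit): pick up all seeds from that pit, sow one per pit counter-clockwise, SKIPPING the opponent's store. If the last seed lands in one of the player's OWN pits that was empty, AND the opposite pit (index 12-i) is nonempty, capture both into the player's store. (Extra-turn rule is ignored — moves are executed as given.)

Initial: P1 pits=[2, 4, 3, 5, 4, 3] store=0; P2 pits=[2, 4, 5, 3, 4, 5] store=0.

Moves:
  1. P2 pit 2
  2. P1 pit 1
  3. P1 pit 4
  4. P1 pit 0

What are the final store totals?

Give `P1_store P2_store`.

Answer: 1 1

Derivation:
Move 1: P2 pit2 -> P1=[3,4,3,5,4,3](0) P2=[2,4,0,4,5,6](1)
Move 2: P1 pit1 -> P1=[3,0,4,6,5,4](0) P2=[2,4,0,4,5,6](1)
Move 3: P1 pit4 -> P1=[3,0,4,6,0,5](1) P2=[3,5,1,4,5,6](1)
Move 4: P1 pit0 -> P1=[0,1,5,7,0,5](1) P2=[3,5,1,4,5,6](1)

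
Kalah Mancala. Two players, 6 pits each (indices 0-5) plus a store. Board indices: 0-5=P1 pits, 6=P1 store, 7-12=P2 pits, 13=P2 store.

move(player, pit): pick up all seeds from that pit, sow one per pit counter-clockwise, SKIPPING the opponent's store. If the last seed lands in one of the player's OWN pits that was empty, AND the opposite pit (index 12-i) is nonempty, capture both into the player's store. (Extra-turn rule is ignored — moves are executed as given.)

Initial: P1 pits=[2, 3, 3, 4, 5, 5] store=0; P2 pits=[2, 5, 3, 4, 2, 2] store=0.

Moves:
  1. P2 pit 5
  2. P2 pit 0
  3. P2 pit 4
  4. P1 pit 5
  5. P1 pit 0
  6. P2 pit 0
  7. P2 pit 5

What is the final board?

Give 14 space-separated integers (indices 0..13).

Move 1: P2 pit5 -> P1=[3,3,3,4,5,5](0) P2=[2,5,3,4,2,0](1)
Move 2: P2 pit0 -> P1=[3,3,3,4,5,5](0) P2=[0,6,4,4,2,0](1)
Move 3: P2 pit4 -> P1=[3,3,3,4,5,5](0) P2=[0,6,4,4,0,1](2)
Move 4: P1 pit5 -> P1=[3,3,3,4,5,0](1) P2=[1,7,5,5,0,1](2)
Move 5: P1 pit0 -> P1=[0,4,4,5,5,0](1) P2=[1,7,5,5,0,1](2)
Move 6: P2 pit0 -> P1=[0,4,4,5,5,0](1) P2=[0,8,5,5,0,1](2)
Move 7: P2 pit5 -> P1=[0,4,4,5,5,0](1) P2=[0,8,5,5,0,0](3)

Answer: 0 4 4 5 5 0 1 0 8 5 5 0 0 3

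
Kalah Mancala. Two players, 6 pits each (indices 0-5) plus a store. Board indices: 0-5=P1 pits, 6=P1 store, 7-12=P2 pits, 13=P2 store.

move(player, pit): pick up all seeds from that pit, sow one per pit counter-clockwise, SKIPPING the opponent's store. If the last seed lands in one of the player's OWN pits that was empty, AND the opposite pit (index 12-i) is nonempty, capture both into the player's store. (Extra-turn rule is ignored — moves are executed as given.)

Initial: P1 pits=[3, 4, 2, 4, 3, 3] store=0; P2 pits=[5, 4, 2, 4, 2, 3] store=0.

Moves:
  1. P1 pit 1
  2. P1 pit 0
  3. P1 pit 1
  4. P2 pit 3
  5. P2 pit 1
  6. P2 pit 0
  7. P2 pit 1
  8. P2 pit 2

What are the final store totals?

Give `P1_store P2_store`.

Answer: 0 2

Derivation:
Move 1: P1 pit1 -> P1=[3,0,3,5,4,4](0) P2=[5,4,2,4,2,3](0)
Move 2: P1 pit0 -> P1=[0,1,4,6,4,4](0) P2=[5,4,2,4,2,3](0)
Move 3: P1 pit1 -> P1=[0,0,5,6,4,4](0) P2=[5,4,2,4,2,3](0)
Move 4: P2 pit3 -> P1=[1,0,5,6,4,4](0) P2=[5,4,2,0,3,4](1)
Move 5: P2 pit1 -> P1=[1,0,5,6,4,4](0) P2=[5,0,3,1,4,5](1)
Move 6: P2 pit0 -> P1=[1,0,5,6,4,4](0) P2=[0,1,4,2,5,6](1)
Move 7: P2 pit1 -> P1=[1,0,5,6,4,4](0) P2=[0,0,5,2,5,6](1)
Move 8: P2 pit2 -> P1=[2,0,5,6,4,4](0) P2=[0,0,0,3,6,7](2)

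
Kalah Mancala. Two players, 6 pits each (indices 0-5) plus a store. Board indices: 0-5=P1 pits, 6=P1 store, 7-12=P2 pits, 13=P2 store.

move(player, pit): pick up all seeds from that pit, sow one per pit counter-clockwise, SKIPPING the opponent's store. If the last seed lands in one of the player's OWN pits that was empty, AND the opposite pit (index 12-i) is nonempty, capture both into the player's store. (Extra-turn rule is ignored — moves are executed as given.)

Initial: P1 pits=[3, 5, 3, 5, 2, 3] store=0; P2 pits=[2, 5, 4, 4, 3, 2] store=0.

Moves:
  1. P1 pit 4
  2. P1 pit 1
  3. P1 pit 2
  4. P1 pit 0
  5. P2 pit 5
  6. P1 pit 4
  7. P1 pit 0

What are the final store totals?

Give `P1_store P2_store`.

Answer: 4 1

Derivation:
Move 1: P1 pit4 -> P1=[3,5,3,5,0,4](1) P2=[2,5,4,4,3,2](0)
Move 2: P1 pit1 -> P1=[3,0,4,6,1,5](2) P2=[2,5,4,4,3,2](0)
Move 3: P1 pit2 -> P1=[3,0,0,7,2,6](3) P2=[2,5,4,4,3,2](0)
Move 4: P1 pit0 -> P1=[0,1,1,8,2,6](3) P2=[2,5,4,4,3,2](0)
Move 5: P2 pit5 -> P1=[1,1,1,8,2,6](3) P2=[2,5,4,4,3,0](1)
Move 6: P1 pit4 -> P1=[1,1,1,8,0,7](4) P2=[2,5,4,4,3,0](1)
Move 7: P1 pit0 -> P1=[0,2,1,8,0,7](4) P2=[2,5,4,4,3,0](1)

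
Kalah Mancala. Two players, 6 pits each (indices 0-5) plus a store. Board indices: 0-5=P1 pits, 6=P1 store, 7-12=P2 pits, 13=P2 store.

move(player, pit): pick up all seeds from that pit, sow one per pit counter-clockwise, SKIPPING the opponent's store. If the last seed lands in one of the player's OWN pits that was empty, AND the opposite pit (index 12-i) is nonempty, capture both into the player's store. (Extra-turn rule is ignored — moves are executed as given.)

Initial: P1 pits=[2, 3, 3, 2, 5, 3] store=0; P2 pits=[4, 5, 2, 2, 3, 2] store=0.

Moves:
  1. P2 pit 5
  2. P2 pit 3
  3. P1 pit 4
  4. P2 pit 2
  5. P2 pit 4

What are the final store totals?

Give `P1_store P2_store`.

Move 1: P2 pit5 -> P1=[3,3,3,2,5,3](0) P2=[4,5,2,2,3,0](1)
Move 2: P2 pit3 -> P1=[0,3,3,2,5,3](0) P2=[4,5,2,0,4,0](5)
Move 3: P1 pit4 -> P1=[0,3,3,2,0,4](1) P2=[5,6,3,0,4,0](5)
Move 4: P2 pit2 -> P1=[0,3,3,2,0,4](1) P2=[5,6,0,1,5,1](5)
Move 5: P2 pit4 -> P1=[1,4,4,2,0,4](1) P2=[5,6,0,1,0,2](6)

Answer: 1 6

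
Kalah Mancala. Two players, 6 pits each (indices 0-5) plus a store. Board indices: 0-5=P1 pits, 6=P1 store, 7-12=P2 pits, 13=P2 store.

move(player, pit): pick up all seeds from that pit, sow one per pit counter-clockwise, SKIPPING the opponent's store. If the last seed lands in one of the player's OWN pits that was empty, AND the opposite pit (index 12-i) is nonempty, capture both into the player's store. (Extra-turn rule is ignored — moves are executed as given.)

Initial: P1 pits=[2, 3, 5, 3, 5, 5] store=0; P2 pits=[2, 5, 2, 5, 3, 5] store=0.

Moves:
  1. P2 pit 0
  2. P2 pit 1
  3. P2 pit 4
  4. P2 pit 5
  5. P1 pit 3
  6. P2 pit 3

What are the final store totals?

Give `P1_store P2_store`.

Answer: 1 4

Derivation:
Move 1: P2 pit0 -> P1=[2,3,5,3,5,5](0) P2=[0,6,3,5,3,5](0)
Move 2: P2 pit1 -> P1=[3,3,5,3,5,5](0) P2=[0,0,4,6,4,6](1)
Move 3: P2 pit4 -> P1=[4,4,5,3,5,5](0) P2=[0,0,4,6,0,7](2)
Move 4: P2 pit5 -> P1=[5,5,6,4,6,6](0) P2=[0,0,4,6,0,0](3)
Move 5: P1 pit3 -> P1=[5,5,6,0,7,7](1) P2=[1,0,4,6,0,0](3)
Move 6: P2 pit3 -> P1=[6,6,7,0,7,7](1) P2=[1,0,4,0,1,1](4)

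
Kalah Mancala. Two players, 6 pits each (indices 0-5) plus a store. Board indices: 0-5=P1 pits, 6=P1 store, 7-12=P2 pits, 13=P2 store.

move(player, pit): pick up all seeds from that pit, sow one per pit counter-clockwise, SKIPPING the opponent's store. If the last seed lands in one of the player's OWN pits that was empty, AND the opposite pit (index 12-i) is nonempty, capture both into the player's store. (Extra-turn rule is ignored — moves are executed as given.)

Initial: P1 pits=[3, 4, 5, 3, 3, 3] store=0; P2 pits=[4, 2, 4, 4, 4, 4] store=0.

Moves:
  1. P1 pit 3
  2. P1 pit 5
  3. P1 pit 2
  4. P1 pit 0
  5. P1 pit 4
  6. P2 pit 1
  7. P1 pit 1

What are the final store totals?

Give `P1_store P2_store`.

Answer: 5 0

Derivation:
Move 1: P1 pit3 -> P1=[3,4,5,0,4,4](1) P2=[4,2,4,4,4,4](0)
Move 2: P1 pit5 -> P1=[3,4,5,0,4,0](2) P2=[5,3,5,4,4,4](0)
Move 3: P1 pit2 -> P1=[3,4,0,1,5,1](3) P2=[6,3,5,4,4,4](0)
Move 4: P1 pit0 -> P1=[0,5,1,2,5,1](3) P2=[6,3,5,4,4,4](0)
Move 5: P1 pit4 -> P1=[0,5,1,2,0,2](4) P2=[7,4,6,4,4,4](0)
Move 6: P2 pit1 -> P1=[0,5,1,2,0,2](4) P2=[7,0,7,5,5,5](0)
Move 7: P1 pit1 -> P1=[0,0,2,3,1,3](5) P2=[7,0,7,5,5,5](0)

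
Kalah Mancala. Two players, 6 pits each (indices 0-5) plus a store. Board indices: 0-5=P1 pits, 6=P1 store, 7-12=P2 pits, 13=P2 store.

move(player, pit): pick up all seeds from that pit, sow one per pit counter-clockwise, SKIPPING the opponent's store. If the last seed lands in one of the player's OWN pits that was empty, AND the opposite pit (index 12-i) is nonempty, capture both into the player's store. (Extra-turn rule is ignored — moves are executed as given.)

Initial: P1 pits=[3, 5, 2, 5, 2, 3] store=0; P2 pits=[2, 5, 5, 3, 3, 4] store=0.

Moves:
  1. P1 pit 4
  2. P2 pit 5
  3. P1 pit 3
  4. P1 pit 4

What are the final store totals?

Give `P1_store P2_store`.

Move 1: P1 pit4 -> P1=[3,5,2,5,0,4](1) P2=[2,5,5,3,3,4](0)
Move 2: P2 pit5 -> P1=[4,6,3,5,0,4](1) P2=[2,5,5,3,3,0](1)
Move 3: P1 pit3 -> P1=[4,6,3,0,1,5](2) P2=[3,6,5,3,3,0](1)
Move 4: P1 pit4 -> P1=[4,6,3,0,0,6](2) P2=[3,6,5,3,3,0](1)

Answer: 2 1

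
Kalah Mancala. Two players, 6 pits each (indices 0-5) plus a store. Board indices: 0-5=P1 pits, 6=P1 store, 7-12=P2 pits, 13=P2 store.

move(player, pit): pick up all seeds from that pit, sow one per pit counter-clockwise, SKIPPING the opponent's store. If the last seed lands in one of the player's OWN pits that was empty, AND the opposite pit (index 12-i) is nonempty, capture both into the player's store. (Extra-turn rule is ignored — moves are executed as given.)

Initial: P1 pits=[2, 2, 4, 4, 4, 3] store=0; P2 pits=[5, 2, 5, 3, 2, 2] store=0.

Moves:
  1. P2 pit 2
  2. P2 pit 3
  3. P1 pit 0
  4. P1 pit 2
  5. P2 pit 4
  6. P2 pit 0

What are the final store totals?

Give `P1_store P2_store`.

Move 1: P2 pit2 -> P1=[3,2,4,4,4,3](0) P2=[5,2,0,4,3,3](1)
Move 2: P2 pit3 -> P1=[4,2,4,4,4,3](0) P2=[5,2,0,0,4,4](2)
Move 3: P1 pit0 -> P1=[0,3,5,5,5,3](0) P2=[5,2,0,0,4,4](2)
Move 4: P1 pit2 -> P1=[0,3,0,6,6,4](1) P2=[6,2,0,0,4,4](2)
Move 5: P2 pit4 -> P1=[1,4,0,6,6,4](1) P2=[6,2,0,0,0,5](3)
Move 6: P2 pit0 -> P1=[1,4,0,6,6,4](1) P2=[0,3,1,1,1,6](4)

Answer: 1 4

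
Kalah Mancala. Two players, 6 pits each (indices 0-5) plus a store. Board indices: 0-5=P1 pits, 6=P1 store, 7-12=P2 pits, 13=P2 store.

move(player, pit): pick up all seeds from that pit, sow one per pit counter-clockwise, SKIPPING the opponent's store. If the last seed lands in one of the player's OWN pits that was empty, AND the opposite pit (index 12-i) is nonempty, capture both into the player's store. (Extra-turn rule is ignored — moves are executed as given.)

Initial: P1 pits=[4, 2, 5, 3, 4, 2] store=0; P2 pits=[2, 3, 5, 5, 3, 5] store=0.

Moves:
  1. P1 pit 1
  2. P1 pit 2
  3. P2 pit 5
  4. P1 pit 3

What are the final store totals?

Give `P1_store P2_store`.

Move 1: P1 pit1 -> P1=[4,0,6,4,4,2](0) P2=[2,3,5,5,3,5](0)
Move 2: P1 pit2 -> P1=[4,0,0,5,5,3](1) P2=[3,4,5,5,3,5](0)
Move 3: P2 pit5 -> P1=[5,1,1,6,5,3](1) P2=[3,4,5,5,3,0](1)
Move 4: P1 pit3 -> P1=[5,1,1,0,6,4](2) P2=[4,5,6,5,3,0](1)

Answer: 2 1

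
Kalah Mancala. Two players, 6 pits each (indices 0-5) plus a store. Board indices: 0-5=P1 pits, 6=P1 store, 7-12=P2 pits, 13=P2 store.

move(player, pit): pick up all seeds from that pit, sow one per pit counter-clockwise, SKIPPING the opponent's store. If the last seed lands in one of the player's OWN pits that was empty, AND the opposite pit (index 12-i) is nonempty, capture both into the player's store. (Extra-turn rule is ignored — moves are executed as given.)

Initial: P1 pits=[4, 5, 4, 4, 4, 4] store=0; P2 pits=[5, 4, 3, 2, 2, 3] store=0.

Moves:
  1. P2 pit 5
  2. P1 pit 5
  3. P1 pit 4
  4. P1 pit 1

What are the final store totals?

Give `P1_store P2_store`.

Move 1: P2 pit5 -> P1=[5,6,4,4,4,4](0) P2=[5,4,3,2,2,0](1)
Move 2: P1 pit5 -> P1=[5,6,4,4,4,0](1) P2=[6,5,4,2,2,0](1)
Move 3: P1 pit4 -> P1=[5,6,4,4,0,1](2) P2=[7,6,4,2,2,0](1)
Move 4: P1 pit1 -> P1=[5,0,5,5,1,2](3) P2=[8,6,4,2,2,0](1)

Answer: 3 1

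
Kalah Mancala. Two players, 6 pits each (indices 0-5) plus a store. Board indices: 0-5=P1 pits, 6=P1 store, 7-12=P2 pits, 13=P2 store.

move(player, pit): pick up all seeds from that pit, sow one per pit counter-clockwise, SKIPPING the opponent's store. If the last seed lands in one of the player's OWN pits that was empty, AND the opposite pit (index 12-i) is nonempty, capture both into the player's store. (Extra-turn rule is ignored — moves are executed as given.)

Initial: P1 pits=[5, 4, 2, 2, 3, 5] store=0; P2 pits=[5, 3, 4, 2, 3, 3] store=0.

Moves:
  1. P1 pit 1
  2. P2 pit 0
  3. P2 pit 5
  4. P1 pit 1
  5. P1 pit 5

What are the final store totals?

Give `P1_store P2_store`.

Move 1: P1 pit1 -> P1=[5,0,3,3,4,6](0) P2=[5,3,4,2,3,3](0)
Move 2: P2 pit0 -> P1=[5,0,3,3,4,6](0) P2=[0,4,5,3,4,4](0)
Move 3: P2 pit5 -> P1=[6,1,4,3,4,6](0) P2=[0,4,5,3,4,0](1)
Move 4: P1 pit1 -> P1=[6,0,5,3,4,6](0) P2=[0,4,5,3,4,0](1)
Move 5: P1 pit5 -> P1=[6,0,5,3,4,0](1) P2=[1,5,6,4,5,0](1)

Answer: 1 1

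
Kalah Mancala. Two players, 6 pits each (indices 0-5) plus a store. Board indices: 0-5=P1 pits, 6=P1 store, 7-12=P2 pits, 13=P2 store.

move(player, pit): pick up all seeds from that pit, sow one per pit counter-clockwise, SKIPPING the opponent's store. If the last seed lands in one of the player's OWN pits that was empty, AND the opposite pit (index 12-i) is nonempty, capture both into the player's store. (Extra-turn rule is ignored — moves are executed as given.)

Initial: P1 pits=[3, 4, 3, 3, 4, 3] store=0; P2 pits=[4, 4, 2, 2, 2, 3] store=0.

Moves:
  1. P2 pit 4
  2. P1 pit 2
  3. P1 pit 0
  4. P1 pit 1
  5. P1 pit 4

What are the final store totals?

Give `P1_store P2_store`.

Answer: 2 1

Derivation:
Move 1: P2 pit4 -> P1=[3,4,3,3,4,3](0) P2=[4,4,2,2,0,4](1)
Move 2: P1 pit2 -> P1=[3,4,0,4,5,4](0) P2=[4,4,2,2,0,4](1)
Move 3: P1 pit0 -> P1=[0,5,1,5,5,4](0) P2=[4,4,2,2,0,4](1)
Move 4: P1 pit1 -> P1=[0,0,2,6,6,5](1) P2=[4,4,2,2,0,4](1)
Move 5: P1 pit4 -> P1=[0,0,2,6,0,6](2) P2=[5,5,3,3,0,4](1)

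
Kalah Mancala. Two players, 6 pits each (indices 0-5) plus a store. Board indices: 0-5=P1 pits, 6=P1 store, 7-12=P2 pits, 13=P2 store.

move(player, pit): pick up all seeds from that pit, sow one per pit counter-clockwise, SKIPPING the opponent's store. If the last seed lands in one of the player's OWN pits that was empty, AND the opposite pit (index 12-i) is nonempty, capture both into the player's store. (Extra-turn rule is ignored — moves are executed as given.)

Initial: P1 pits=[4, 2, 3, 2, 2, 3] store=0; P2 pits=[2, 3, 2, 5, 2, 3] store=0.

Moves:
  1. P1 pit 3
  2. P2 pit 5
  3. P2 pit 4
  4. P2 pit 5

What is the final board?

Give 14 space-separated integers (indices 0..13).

Move 1: P1 pit3 -> P1=[4,2,3,0,3,4](0) P2=[2,3,2,5,2,3](0)
Move 2: P2 pit5 -> P1=[5,3,3,0,3,4](0) P2=[2,3,2,5,2,0](1)
Move 3: P2 pit4 -> P1=[5,3,3,0,3,4](0) P2=[2,3,2,5,0,1](2)
Move 4: P2 pit5 -> P1=[5,3,3,0,3,4](0) P2=[2,3,2,5,0,0](3)

Answer: 5 3 3 0 3 4 0 2 3 2 5 0 0 3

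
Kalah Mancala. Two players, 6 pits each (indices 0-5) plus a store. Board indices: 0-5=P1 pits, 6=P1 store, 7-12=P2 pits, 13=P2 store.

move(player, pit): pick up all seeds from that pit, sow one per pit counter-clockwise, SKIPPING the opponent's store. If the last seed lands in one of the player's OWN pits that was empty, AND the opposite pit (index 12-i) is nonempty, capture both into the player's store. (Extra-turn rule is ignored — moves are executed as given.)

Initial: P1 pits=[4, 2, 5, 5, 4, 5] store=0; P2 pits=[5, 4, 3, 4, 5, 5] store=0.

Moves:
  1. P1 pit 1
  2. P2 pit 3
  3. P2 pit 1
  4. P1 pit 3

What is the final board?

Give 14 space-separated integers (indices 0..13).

Move 1: P1 pit1 -> P1=[4,0,6,6,4,5](0) P2=[5,4,3,4,5,5](0)
Move 2: P2 pit3 -> P1=[5,0,6,6,4,5](0) P2=[5,4,3,0,6,6](1)
Move 3: P2 pit1 -> P1=[5,0,6,6,4,5](0) P2=[5,0,4,1,7,7](1)
Move 4: P1 pit3 -> P1=[5,0,6,0,5,6](1) P2=[6,1,5,1,7,7](1)

Answer: 5 0 6 0 5 6 1 6 1 5 1 7 7 1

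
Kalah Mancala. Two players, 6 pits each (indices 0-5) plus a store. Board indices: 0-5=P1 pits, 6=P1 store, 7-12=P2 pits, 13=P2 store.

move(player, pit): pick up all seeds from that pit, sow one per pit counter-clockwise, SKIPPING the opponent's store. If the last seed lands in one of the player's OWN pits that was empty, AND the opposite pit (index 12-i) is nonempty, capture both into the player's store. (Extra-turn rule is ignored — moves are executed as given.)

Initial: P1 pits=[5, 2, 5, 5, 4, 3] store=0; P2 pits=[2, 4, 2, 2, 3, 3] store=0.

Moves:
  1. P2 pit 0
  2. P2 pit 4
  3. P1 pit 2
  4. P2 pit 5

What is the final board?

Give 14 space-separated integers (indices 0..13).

Move 1: P2 pit0 -> P1=[5,2,5,5,4,3](0) P2=[0,5,3,2,3,3](0)
Move 2: P2 pit4 -> P1=[6,2,5,5,4,3](0) P2=[0,5,3,2,0,4](1)
Move 3: P1 pit2 -> P1=[6,2,0,6,5,4](1) P2=[1,5,3,2,0,4](1)
Move 4: P2 pit5 -> P1=[7,3,1,6,5,4](1) P2=[1,5,3,2,0,0](2)

Answer: 7 3 1 6 5 4 1 1 5 3 2 0 0 2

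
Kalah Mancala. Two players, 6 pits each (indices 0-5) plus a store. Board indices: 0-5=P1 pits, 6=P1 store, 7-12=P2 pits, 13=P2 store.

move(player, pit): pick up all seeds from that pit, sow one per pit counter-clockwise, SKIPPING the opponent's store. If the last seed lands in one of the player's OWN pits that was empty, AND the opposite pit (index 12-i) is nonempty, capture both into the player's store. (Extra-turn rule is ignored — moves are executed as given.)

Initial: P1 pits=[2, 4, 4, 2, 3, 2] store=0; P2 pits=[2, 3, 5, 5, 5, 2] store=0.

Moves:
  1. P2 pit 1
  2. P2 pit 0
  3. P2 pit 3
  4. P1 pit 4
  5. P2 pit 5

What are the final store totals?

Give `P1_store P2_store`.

Answer: 1 2

Derivation:
Move 1: P2 pit1 -> P1=[2,4,4,2,3,2](0) P2=[2,0,6,6,6,2](0)
Move 2: P2 pit0 -> P1=[2,4,4,2,3,2](0) P2=[0,1,7,6,6,2](0)
Move 3: P2 pit3 -> P1=[3,5,5,2,3,2](0) P2=[0,1,7,0,7,3](1)
Move 4: P1 pit4 -> P1=[3,5,5,2,0,3](1) P2=[1,1,7,0,7,3](1)
Move 5: P2 pit5 -> P1=[4,6,5,2,0,3](1) P2=[1,1,7,0,7,0](2)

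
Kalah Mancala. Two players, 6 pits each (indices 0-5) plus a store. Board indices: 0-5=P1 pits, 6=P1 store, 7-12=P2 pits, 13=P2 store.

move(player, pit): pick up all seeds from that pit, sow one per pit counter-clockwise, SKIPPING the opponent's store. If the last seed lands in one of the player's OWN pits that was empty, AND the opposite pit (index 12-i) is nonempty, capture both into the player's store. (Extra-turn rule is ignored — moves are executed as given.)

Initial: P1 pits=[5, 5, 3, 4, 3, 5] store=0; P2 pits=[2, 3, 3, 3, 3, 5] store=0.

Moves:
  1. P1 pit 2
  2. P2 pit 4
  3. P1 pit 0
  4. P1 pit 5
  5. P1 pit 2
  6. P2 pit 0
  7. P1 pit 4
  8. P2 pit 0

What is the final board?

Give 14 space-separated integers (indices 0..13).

Move 1: P1 pit2 -> P1=[5,5,0,5,4,6](0) P2=[2,3,3,3,3,5](0)
Move 2: P2 pit4 -> P1=[6,5,0,5,4,6](0) P2=[2,3,3,3,0,6](1)
Move 3: P1 pit0 -> P1=[0,6,1,6,5,7](1) P2=[2,3,3,3,0,6](1)
Move 4: P1 pit5 -> P1=[0,6,1,6,5,0](2) P2=[3,4,4,4,1,7](1)
Move 5: P1 pit2 -> P1=[0,6,0,7,5,0](2) P2=[3,4,4,4,1,7](1)
Move 6: P2 pit0 -> P1=[0,6,0,7,5,0](2) P2=[0,5,5,5,1,7](1)
Move 7: P1 pit4 -> P1=[0,6,0,7,0,1](3) P2=[1,6,6,5,1,7](1)
Move 8: P2 pit0 -> P1=[0,6,0,7,0,1](3) P2=[0,7,6,5,1,7](1)

Answer: 0 6 0 7 0 1 3 0 7 6 5 1 7 1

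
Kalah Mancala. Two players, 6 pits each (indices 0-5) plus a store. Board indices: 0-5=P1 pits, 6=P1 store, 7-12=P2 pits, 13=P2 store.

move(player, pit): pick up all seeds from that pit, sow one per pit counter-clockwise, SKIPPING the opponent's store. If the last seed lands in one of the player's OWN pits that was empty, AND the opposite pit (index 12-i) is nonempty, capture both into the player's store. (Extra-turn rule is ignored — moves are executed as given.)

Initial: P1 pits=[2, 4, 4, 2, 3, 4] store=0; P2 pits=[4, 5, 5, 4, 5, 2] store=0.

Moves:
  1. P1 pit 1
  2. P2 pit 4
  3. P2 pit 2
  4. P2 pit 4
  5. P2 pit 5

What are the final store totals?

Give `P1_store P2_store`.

Move 1: P1 pit1 -> P1=[2,0,5,3,4,5](0) P2=[4,5,5,4,5,2](0)
Move 2: P2 pit4 -> P1=[3,1,6,3,4,5](0) P2=[4,5,5,4,0,3](1)
Move 3: P2 pit2 -> P1=[4,1,6,3,4,5](0) P2=[4,5,0,5,1,4](2)
Move 4: P2 pit4 -> P1=[4,1,6,3,4,5](0) P2=[4,5,0,5,0,5](2)
Move 5: P2 pit5 -> P1=[5,2,7,4,4,5](0) P2=[4,5,0,5,0,0](3)

Answer: 0 3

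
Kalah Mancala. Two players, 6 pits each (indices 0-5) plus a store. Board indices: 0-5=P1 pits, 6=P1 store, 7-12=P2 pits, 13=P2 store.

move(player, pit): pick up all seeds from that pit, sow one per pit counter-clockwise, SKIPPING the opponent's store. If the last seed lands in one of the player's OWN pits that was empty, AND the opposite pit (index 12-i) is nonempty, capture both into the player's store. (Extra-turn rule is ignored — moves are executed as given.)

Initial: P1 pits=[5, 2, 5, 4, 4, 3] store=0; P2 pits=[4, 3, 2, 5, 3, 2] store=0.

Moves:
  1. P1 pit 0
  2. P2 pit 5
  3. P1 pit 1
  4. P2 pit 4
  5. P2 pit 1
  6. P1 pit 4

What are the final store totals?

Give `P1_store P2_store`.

Move 1: P1 pit0 -> P1=[0,3,6,5,5,4](0) P2=[4,3,2,5,3,2](0)
Move 2: P2 pit5 -> P1=[1,3,6,5,5,4](0) P2=[4,3,2,5,3,0](1)
Move 3: P1 pit1 -> P1=[1,0,7,6,6,4](0) P2=[4,3,2,5,3,0](1)
Move 4: P2 pit4 -> P1=[2,0,7,6,6,4](0) P2=[4,3,2,5,0,1](2)
Move 5: P2 pit1 -> P1=[2,0,7,6,6,4](0) P2=[4,0,3,6,1,1](2)
Move 6: P1 pit4 -> P1=[2,0,7,6,0,5](1) P2=[5,1,4,7,1,1](2)

Answer: 1 2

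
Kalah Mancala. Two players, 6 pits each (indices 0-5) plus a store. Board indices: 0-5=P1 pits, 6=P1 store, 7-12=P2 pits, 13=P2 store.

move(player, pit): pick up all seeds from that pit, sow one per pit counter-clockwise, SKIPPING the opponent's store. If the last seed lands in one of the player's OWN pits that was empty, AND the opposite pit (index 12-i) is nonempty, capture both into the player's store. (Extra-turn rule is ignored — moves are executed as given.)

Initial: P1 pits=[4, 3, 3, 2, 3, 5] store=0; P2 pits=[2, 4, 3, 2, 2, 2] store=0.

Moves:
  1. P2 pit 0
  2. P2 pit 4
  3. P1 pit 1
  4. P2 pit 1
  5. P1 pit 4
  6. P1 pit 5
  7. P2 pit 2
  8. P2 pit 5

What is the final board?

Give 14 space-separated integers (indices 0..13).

Move 1: P2 pit0 -> P1=[4,3,3,2,3,5](0) P2=[0,5,4,2,2,2](0)
Move 2: P2 pit4 -> P1=[4,3,3,2,3,5](0) P2=[0,5,4,2,0,3](1)
Move 3: P1 pit1 -> P1=[4,0,4,3,4,5](0) P2=[0,5,4,2,0,3](1)
Move 4: P2 pit1 -> P1=[4,0,4,3,4,5](0) P2=[0,0,5,3,1,4](2)
Move 5: P1 pit4 -> P1=[4,0,4,3,0,6](1) P2=[1,1,5,3,1,4](2)
Move 6: P1 pit5 -> P1=[4,0,4,3,0,0](2) P2=[2,2,6,4,2,4](2)
Move 7: P2 pit2 -> P1=[5,1,4,3,0,0](2) P2=[2,2,0,5,3,5](3)
Move 8: P2 pit5 -> P1=[6,2,5,4,0,0](2) P2=[2,2,0,5,3,0](4)

Answer: 6 2 5 4 0 0 2 2 2 0 5 3 0 4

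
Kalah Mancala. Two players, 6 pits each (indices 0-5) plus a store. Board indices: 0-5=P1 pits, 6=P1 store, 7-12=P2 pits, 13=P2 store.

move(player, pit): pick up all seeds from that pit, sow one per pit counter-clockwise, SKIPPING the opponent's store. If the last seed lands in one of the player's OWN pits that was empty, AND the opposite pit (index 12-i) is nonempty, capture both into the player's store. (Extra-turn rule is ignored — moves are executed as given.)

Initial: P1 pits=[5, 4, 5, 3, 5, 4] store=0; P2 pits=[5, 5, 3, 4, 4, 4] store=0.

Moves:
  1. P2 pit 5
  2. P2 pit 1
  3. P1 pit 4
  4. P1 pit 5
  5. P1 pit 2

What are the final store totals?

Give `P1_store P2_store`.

Answer: 3 2

Derivation:
Move 1: P2 pit5 -> P1=[6,5,6,3,5,4](0) P2=[5,5,3,4,4,0](1)
Move 2: P2 pit1 -> P1=[6,5,6,3,5,4](0) P2=[5,0,4,5,5,1](2)
Move 3: P1 pit4 -> P1=[6,5,6,3,0,5](1) P2=[6,1,5,5,5,1](2)
Move 4: P1 pit5 -> P1=[6,5,6,3,0,0](2) P2=[7,2,6,6,5,1](2)
Move 5: P1 pit2 -> P1=[6,5,0,4,1,1](3) P2=[8,3,6,6,5,1](2)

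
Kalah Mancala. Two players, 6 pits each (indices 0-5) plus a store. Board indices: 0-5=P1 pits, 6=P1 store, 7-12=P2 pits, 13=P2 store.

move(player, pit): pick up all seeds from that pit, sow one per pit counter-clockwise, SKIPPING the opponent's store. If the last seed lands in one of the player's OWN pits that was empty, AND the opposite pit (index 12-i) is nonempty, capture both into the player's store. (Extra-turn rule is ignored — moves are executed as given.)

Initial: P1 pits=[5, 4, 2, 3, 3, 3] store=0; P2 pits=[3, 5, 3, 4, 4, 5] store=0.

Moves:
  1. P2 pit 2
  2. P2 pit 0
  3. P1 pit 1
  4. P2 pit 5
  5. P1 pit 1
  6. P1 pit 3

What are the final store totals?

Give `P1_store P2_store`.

Answer: 1 1

Derivation:
Move 1: P2 pit2 -> P1=[5,4,2,3,3,3](0) P2=[3,5,0,5,5,6](0)
Move 2: P2 pit0 -> P1=[5,4,2,3,3,3](0) P2=[0,6,1,6,5,6](0)
Move 3: P1 pit1 -> P1=[5,0,3,4,4,4](0) P2=[0,6,1,6,5,6](0)
Move 4: P2 pit5 -> P1=[6,1,4,5,5,4](0) P2=[0,6,1,6,5,0](1)
Move 5: P1 pit1 -> P1=[6,0,5,5,5,4](0) P2=[0,6,1,6,5,0](1)
Move 6: P1 pit3 -> P1=[6,0,5,0,6,5](1) P2=[1,7,1,6,5,0](1)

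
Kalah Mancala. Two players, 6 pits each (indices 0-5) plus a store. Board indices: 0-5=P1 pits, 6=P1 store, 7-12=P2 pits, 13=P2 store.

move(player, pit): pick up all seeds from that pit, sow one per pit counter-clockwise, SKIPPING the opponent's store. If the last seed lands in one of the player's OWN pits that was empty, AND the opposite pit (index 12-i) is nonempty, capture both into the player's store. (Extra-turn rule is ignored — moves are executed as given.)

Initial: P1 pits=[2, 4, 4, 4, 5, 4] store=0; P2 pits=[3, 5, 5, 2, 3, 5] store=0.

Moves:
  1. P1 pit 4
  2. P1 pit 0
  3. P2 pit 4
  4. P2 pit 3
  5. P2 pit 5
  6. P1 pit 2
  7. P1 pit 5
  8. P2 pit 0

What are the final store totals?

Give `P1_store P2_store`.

Move 1: P1 pit4 -> P1=[2,4,4,4,0,5](1) P2=[4,6,6,2,3,5](0)
Move 2: P1 pit0 -> P1=[0,5,5,4,0,5](1) P2=[4,6,6,2,3,5](0)
Move 3: P2 pit4 -> P1=[1,5,5,4,0,5](1) P2=[4,6,6,2,0,6](1)
Move 4: P2 pit3 -> P1=[1,5,5,4,0,5](1) P2=[4,6,6,0,1,7](1)
Move 5: P2 pit5 -> P1=[2,6,6,5,1,6](1) P2=[4,6,6,0,1,0](2)
Move 6: P1 pit2 -> P1=[2,6,0,6,2,7](2) P2=[5,7,6,0,1,0](2)
Move 7: P1 pit5 -> P1=[2,6,0,6,2,0](3) P2=[6,8,7,1,2,1](2)
Move 8: P2 pit0 -> P1=[2,6,0,6,2,0](3) P2=[0,9,8,2,3,2](3)

Answer: 3 3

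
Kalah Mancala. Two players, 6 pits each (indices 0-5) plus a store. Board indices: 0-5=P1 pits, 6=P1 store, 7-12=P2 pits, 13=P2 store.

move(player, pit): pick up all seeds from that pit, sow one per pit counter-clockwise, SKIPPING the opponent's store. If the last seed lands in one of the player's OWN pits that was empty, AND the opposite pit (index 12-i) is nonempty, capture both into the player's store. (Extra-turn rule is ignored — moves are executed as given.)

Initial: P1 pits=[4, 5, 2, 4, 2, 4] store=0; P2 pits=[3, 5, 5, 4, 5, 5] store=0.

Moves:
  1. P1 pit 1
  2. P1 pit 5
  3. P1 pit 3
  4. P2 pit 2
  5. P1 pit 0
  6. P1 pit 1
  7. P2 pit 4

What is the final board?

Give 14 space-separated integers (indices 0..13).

Move 1: P1 pit1 -> P1=[4,0,3,5,3,5](1) P2=[3,5,5,4,5,5](0)
Move 2: P1 pit5 -> P1=[4,0,3,5,3,0](2) P2=[4,6,6,5,5,5](0)
Move 3: P1 pit3 -> P1=[4,0,3,0,4,1](3) P2=[5,7,6,5,5,5](0)
Move 4: P2 pit2 -> P1=[5,1,3,0,4,1](3) P2=[5,7,0,6,6,6](1)
Move 5: P1 pit0 -> P1=[0,2,4,1,5,2](3) P2=[5,7,0,6,6,6](1)
Move 6: P1 pit1 -> P1=[0,0,5,2,5,2](3) P2=[5,7,0,6,6,6](1)
Move 7: P2 pit4 -> P1=[1,1,6,3,5,2](3) P2=[5,7,0,6,0,7](2)

Answer: 1 1 6 3 5 2 3 5 7 0 6 0 7 2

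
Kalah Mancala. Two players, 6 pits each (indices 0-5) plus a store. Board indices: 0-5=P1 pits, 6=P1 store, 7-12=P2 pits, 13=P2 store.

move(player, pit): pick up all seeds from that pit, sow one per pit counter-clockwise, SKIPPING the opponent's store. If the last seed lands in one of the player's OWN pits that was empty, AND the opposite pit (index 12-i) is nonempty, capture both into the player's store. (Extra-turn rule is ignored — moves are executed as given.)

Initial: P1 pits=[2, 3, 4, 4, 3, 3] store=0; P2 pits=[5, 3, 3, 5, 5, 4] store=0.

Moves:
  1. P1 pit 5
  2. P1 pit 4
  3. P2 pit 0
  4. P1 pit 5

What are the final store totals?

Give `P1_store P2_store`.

Answer: 3 1

Derivation:
Move 1: P1 pit5 -> P1=[2,3,4,4,3,0](1) P2=[6,4,3,5,5,4](0)
Move 2: P1 pit4 -> P1=[2,3,4,4,0,1](2) P2=[7,4,3,5,5,4](0)
Move 3: P2 pit0 -> P1=[3,3,4,4,0,1](2) P2=[0,5,4,6,6,5](1)
Move 4: P1 pit5 -> P1=[3,3,4,4,0,0](3) P2=[0,5,4,6,6,5](1)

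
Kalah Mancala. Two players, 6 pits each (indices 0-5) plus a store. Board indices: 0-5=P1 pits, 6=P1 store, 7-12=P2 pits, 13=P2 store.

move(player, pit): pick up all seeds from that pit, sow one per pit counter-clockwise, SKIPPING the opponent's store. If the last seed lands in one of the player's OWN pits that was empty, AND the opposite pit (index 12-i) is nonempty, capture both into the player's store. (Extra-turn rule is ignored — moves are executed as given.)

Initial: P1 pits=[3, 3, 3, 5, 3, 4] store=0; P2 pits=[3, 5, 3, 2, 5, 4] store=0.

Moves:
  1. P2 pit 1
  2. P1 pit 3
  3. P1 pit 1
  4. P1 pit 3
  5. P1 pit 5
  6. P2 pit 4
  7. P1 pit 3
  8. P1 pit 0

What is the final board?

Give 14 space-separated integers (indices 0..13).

Move 1: P2 pit1 -> P1=[3,3,3,5,3,4](0) P2=[3,0,4,3,6,5](1)
Move 2: P1 pit3 -> P1=[3,3,3,0,4,5](1) P2=[4,1,4,3,6,5](1)
Move 3: P1 pit1 -> P1=[3,0,4,1,5,5](1) P2=[4,1,4,3,6,5](1)
Move 4: P1 pit3 -> P1=[3,0,4,0,6,5](1) P2=[4,1,4,3,6,5](1)
Move 5: P1 pit5 -> P1=[3,0,4,0,6,0](2) P2=[5,2,5,4,6,5](1)
Move 6: P2 pit4 -> P1=[4,1,5,1,6,0](2) P2=[5,2,5,4,0,6](2)
Move 7: P1 pit3 -> P1=[4,1,5,0,7,0](2) P2=[5,2,5,4,0,6](2)
Move 8: P1 pit0 -> P1=[0,2,6,1,8,0](2) P2=[5,2,5,4,0,6](2)

Answer: 0 2 6 1 8 0 2 5 2 5 4 0 6 2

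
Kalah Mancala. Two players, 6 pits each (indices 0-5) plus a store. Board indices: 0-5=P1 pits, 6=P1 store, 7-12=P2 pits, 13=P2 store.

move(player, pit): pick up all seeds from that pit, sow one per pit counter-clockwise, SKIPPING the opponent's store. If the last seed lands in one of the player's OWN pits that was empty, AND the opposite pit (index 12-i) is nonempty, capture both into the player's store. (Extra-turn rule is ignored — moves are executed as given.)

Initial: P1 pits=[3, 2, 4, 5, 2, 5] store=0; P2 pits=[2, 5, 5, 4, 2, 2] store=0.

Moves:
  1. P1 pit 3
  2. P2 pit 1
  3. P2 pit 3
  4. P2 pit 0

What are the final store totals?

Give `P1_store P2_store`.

Answer: 1 7

Derivation:
Move 1: P1 pit3 -> P1=[3,2,4,0,3,6](1) P2=[3,6,5,4,2,2](0)
Move 2: P2 pit1 -> P1=[4,2,4,0,3,6](1) P2=[3,0,6,5,3,3](1)
Move 3: P2 pit3 -> P1=[5,3,4,0,3,6](1) P2=[3,0,6,0,4,4](2)
Move 4: P2 pit0 -> P1=[5,3,0,0,3,6](1) P2=[0,1,7,0,4,4](7)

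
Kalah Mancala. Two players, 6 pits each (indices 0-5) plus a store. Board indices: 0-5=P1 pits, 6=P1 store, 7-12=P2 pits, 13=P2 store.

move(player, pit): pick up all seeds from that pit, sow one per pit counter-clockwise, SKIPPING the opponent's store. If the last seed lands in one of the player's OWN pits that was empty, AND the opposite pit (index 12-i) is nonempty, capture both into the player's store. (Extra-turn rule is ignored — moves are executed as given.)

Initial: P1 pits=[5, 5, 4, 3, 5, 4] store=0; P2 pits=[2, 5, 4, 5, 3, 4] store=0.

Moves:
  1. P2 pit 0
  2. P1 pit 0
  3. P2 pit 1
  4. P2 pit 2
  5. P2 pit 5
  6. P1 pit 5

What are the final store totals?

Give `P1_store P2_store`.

Answer: 1 3

Derivation:
Move 1: P2 pit0 -> P1=[5,5,4,3,5,4](0) P2=[0,6,5,5,3,4](0)
Move 2: P1 pit0 -> P1=[0,6,5,4,6,5](0) P2=[0,6,5,5,3,4](0)
Move 3: P2 pit1 -> P1=[1,6,5,4,6,5](0) P2=[0,0,6,6,4,5](1)
Move 4: P2 pit2 -> P1=[2,7,5,4,6,5](0) P2=[0,0,0,7,5,6](2)
Move 5: P2 pit5 -> P1=[3,8,6,5,7,5](0) P2=[0,0,0,7,5,0](3)
Move 6: P1 pit5 -> P1=[3,8,6,5,7,0](1) P2=[1,1,1,8,5,0](3)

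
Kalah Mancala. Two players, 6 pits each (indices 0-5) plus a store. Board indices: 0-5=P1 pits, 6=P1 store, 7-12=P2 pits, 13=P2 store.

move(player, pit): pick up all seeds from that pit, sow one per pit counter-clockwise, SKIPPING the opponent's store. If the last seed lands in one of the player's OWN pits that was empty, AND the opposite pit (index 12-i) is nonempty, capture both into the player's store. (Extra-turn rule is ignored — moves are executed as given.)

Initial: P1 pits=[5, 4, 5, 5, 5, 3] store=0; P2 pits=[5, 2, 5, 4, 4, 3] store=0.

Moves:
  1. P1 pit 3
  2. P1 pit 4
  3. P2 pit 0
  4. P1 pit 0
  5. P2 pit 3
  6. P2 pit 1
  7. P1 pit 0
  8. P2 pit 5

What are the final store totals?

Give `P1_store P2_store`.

Answer: 3 4

Derivation:
Move 1: P1 pit3 -> P1=[5,4,5,0,6,4](1) P2=[6,3,5,4,4,3](0)
Move 2: P1 pit4 -> P1=[5,4,5,0,0,5](2) P2=[7,4,6,5,4,3](0)
Move 3: P2 pit0 -> P1=[6,4,5,0,0,5](2) P2=[0,5,7,6,5,4](1)
Move 4: P1 pit0 -> P1=[0,5,6,1,1,6](3) P2=[0,5,7,6,5,4](1)
Move 5: P2 pit3 -> P1=[1,6,7,1,1,6](3) P2=[0,5,7,0,6,5](2)
Move 6: P2 pit1 -> P1=[1,6,7,1,1,6](3) P2=[0,0,8,1,7,6](3)
Move 7: P1 pit0 -> P1=[0,7,7,1,1,6](3) P2=[0,0,8,1,7,6](3)
Move 8: P2 pit5 -> P1=[1,8,8,2,2,6](3) P2=[0,0,8,1,7,0](4)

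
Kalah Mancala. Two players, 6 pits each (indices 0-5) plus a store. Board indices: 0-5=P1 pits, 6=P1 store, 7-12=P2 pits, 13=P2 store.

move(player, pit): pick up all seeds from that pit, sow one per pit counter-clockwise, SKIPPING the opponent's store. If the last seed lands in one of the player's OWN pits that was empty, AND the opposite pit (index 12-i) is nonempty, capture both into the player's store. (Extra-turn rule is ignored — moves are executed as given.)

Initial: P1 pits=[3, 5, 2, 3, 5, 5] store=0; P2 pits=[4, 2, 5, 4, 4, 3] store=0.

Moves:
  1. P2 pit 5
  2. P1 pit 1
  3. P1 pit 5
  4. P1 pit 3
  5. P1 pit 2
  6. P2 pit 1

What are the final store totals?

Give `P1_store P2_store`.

Answer: 3 1

Derivation:
Move 1: P2 pit5 -> P1=[4,6,2,3,5,5](0) P2=[4,2,5,4,4,0](1)
Move 2: P1 pit1 -> P1=[4,0,3,4,6,6](1) P2=[5,2,5,4,4,0](1)
Move 3: P1 pit5 -> P1=[4,0,3,4,6,0](2) P2=[6,3,6,5,5,0](1)
Move 4: P1 pit3 -> P1=[4,0,3,0,7,1](3) P2=[7,3,6,5,5,0](1)
Move 5: P1 pit2 -> P1=[4,0,0,1,8,2](3) P2=[7,3,6,5,5,0](1)
Move 6: P2 pit1 -> P1=[4,0,0,1,8,2](3) P2=[7,0,7,6,6,0](1)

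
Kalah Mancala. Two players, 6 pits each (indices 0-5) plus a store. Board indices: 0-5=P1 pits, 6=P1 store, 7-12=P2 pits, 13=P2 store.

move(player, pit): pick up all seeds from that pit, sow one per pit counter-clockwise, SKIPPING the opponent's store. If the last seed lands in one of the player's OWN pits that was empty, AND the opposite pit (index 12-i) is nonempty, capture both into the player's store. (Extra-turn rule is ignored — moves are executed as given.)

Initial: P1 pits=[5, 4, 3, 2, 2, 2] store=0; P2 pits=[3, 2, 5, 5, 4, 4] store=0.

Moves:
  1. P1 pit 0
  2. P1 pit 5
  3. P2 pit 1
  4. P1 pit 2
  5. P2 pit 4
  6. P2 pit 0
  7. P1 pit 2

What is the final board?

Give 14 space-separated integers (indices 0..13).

Answer: 1 0 0 5 4 1 2 0 1 7 7 0 5 8

Derivation:
Move 1: P1 pit0 -> P1=[0,5,4,3,3,3](0) P2=[3,2,5,5,4,4](0)
Move 2: P1 pit5 -> P1=[0,5,4,3,3,0](1) P2=[4,3,5,5,4,4](0)
Move 3: P2 pit1 -> P1=[0,5,4,3,3,0](1) P2=[4,0,6,6,5,4](0)
Move 4: P1 pit2 -> P1=[0,5,0,4,4,1](2) P2=[4,0,6,6,5,4](0)
Move 5: P2 pit4 -> P1=[1,6,1,4,4,1](2) P2=[4,0,6,6,0,5](1)
Move 6: P2 pit0 -> P1=[1,0,1,4,4,1](2) P2=[0,1,7,7,0,5](8)
Move 7: P1 pit2 -> P1=[1,0,0,5,4,1](2) P2=[0,1,7,7,0,5](8)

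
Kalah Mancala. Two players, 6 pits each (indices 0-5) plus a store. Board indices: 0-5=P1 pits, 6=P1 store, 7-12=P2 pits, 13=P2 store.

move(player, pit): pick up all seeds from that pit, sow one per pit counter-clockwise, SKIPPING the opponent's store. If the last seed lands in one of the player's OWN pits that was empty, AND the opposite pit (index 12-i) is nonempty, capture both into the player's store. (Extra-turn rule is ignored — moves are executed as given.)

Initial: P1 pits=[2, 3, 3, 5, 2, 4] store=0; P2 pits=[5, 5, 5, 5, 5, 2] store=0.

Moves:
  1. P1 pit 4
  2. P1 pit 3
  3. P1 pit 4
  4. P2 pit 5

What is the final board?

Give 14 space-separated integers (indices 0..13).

Answer: 3 3 3 0 0 7 2 6 6 5 5 5 0 1

Derivation:
Move 1: P1 pit4 -> P1=[2,3,3,5,0,5](1) P2=[5,5,5,5,5,2](0)
Move 2: P1 pit3 -> P1=[2,3,3,0,1,6](2) P2=[6,6,5,5,5,2](0)
Move 3: P1 pit4 -> P1=[2,3,3,0,0,7](2) P2=[6,6,5,5,5,2](0)
Move 4: P2 pit5 -> P1=[3,3,3,0,0,7](2) P2=[6,6,5,5,5,0](1)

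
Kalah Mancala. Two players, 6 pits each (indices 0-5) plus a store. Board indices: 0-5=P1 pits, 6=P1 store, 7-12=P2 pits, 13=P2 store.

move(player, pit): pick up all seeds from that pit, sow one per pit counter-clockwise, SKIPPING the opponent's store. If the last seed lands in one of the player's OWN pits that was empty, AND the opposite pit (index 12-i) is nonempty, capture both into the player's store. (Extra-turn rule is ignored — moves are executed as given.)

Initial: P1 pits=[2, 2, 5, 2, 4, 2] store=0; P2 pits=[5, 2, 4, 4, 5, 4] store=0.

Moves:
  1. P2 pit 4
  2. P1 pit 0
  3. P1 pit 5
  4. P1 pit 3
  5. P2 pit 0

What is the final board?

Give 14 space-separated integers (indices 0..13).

Answer: 0 4 7 0 5 1 2 0 3 5 5 1 6 2

Derivation:
Move 1: P2 pit4 -> P1=[3,3,6,2,4,2](0) P2=[5,2,4,4,0,5](1)
Move 2: P1 pit0 -> P1=[0,4,7,3,4,2](0) P2=[5,2,4,4,0,5](1)
Move 3: P1 pit5 -> P1=[0,4,7,3,4,0](1) P2=[6,2,4,4,0,5](1)
Move 4: P1 pit3 -> P1=[0,4,7,0,5,1](2) P2=[6,2,4,4,0,5](1)
Move 5: P2 pit0 -> P1=[0,4,7,0,5,1](2) P2=[0,3,5,5,1,6](2)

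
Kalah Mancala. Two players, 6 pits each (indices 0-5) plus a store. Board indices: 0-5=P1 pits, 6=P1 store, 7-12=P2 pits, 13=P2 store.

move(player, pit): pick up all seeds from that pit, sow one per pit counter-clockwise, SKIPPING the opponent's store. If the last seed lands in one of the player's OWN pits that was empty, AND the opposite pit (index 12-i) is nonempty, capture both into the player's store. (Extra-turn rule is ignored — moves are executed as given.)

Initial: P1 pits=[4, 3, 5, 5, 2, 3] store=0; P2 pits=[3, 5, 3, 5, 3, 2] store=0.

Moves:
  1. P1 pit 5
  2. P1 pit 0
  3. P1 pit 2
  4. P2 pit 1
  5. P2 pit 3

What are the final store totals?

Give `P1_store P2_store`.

Move 1: P1 pit5 -> P1=[4,3,5,5,2,0](1) P2=[4,6,3,5,3,2](0)
Move 2: P1 pit0 -> P1=[0,4,6,6,3,0](1) P2=[4,6,3,5,3,2](0)
Move 3: P1 pit2 -> P1=[0,4,0,7,4,1](2) P2=[5,7,3,5,3,2](0)
Move 4: P2 pit1 -> P1=[1,5,0,7,4,1](2) P2=[5,0,4,6,4,3](1)
Move 5: P2 pit3 -> P1=[2,6,1,7,4,1](2) P2=[5,0,4,0,5,4](2)

Answer: 2 2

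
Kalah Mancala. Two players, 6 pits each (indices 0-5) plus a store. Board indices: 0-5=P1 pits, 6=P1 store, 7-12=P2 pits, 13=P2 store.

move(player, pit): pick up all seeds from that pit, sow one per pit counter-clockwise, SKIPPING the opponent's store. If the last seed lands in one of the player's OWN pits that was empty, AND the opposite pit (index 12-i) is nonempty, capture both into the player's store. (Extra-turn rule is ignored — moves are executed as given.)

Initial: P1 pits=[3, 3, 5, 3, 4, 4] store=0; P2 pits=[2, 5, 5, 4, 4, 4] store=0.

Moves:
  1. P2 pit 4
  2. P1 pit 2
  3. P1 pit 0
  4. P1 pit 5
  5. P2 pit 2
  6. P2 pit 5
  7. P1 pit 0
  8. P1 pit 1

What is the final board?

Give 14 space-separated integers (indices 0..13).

Move 1: P2 pit4 -> P1=[4,4,5,3,4,4](0) P2=[2,5,5,4,0,5](1)
Move 2: P1 pit2 -> P1=[4,4,0,4,5,5](1) P2=[3,5,5,4,0,5](1)
Move 3: P1 pit0 -> P1=[0,5,1,5,6,5](1) P2=[3,5,5,4,0,5](1)
Move 4: P1 pit5 -> P1=[0,5,1,5,6,0](2) P2=[4,6,6,5,0,5](1)
Move 5: P2 pit2 -> P1=[1,6,1,5,6,0](2) P2=[4,6,0,6,1,6](2)
Move 6: P2 pit5 -> P1=[2,7,2,6,7,0](2) P2=[4,6,0,6,1,0](3)
Move 7: P1 pit0 -> P1=[0,8,3,6,7,0](2) P2=[4,6,0,6,1,0](3)
Move 8: P1 pit1 -> P1=[0,0,4,7,8,1](3) P2=[5,7,1,6,1,0](3)

Answer: 0 0 4 7 8 1 3 5 7 1 6 1 0 3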